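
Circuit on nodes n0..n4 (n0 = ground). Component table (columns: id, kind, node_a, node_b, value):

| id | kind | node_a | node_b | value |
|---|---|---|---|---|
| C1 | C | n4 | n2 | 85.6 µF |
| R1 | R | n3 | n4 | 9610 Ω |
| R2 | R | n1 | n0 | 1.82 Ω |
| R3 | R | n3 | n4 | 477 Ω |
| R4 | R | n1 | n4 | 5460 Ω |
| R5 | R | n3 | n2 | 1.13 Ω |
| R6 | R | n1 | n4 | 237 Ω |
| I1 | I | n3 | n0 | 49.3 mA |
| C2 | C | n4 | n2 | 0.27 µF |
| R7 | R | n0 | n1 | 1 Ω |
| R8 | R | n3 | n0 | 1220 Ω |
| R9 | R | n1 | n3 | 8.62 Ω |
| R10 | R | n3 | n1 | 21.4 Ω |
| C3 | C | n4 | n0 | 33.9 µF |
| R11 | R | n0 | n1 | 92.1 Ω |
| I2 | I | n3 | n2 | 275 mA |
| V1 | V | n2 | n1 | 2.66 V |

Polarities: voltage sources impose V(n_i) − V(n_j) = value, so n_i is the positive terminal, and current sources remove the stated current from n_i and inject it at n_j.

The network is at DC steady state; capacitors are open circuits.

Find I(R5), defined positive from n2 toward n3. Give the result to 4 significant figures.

Apply KCL at each of the 4 non-ground nodes and solve the resulting linear system.
Node n1: branches {R2, R4, R6, R7, R9, R10, R11, V1} → V_1 = -0.03259
Node n2: branches {C1, R5, C2, I2, V1} → V_2 = 2.627
Node n3: branches {R1, R3, R5, I1, R8, R9, R10, I2} → V_3 = 1.900
Node n4: branches {C1, R1, R3, R4, R6, C2, C3} → V_4 = 0.6116
Source currents: i(V1)=-0.3683

0.6433 A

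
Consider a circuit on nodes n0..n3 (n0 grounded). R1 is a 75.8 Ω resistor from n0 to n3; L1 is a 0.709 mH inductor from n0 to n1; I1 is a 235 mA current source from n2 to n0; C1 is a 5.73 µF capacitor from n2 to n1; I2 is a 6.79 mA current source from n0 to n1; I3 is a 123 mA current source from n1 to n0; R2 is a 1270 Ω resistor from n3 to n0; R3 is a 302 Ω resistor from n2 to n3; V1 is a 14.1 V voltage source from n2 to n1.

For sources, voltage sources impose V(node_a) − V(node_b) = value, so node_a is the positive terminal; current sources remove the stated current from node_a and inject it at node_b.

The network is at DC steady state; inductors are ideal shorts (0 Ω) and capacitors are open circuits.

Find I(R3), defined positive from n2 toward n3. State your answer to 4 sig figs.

Apply KCL at each of the 3 non-ground nodes and solve the resulting linear system.
Node n1: branches {L1, C1, I2, I3, V1} → V_1 = 0.000
Node n2: branches {I1, C1, R3, V1} → V_2 = 14.10
Node n3: branches {R1, R2, R3} → V_3 = 2.700
Source currents: i(L1)=0.3890, i(V1)=-0.2727

0.03775 A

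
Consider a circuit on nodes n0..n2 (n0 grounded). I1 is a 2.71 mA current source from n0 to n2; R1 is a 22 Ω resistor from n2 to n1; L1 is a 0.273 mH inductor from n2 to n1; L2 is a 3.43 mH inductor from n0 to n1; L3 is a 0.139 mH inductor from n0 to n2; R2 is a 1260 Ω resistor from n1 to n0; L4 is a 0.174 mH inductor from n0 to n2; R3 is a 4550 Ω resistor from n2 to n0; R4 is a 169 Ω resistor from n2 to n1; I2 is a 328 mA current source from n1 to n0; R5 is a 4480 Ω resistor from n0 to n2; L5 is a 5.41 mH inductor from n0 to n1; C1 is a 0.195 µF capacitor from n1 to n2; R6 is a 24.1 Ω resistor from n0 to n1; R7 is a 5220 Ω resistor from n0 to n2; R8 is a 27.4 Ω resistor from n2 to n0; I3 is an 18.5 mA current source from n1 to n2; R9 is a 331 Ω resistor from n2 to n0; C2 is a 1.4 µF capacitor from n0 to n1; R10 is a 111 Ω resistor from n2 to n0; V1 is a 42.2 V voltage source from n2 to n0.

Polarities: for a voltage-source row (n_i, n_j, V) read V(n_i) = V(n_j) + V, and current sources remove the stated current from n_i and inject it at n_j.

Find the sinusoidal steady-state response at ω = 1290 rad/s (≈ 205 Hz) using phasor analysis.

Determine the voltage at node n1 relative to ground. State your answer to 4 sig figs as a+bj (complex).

Apply KCL at each of the 2 non-ground nodes and solve the resulting linear system.
Node n1: branches {R1, L1, L2, R2, R4, I2, L5, C1, R6, I3, C2} → V_1 = 37.35-0.5229j
Node n2: branches {I1, R1, L1, L3, L4, R3, R4, R5, C1, R7, R8, I3, R9, R10, V1} → V_2 = 42.20+0.000j
Source currents: i(V1)=-3.787+437.1j

37.35-0.5229j V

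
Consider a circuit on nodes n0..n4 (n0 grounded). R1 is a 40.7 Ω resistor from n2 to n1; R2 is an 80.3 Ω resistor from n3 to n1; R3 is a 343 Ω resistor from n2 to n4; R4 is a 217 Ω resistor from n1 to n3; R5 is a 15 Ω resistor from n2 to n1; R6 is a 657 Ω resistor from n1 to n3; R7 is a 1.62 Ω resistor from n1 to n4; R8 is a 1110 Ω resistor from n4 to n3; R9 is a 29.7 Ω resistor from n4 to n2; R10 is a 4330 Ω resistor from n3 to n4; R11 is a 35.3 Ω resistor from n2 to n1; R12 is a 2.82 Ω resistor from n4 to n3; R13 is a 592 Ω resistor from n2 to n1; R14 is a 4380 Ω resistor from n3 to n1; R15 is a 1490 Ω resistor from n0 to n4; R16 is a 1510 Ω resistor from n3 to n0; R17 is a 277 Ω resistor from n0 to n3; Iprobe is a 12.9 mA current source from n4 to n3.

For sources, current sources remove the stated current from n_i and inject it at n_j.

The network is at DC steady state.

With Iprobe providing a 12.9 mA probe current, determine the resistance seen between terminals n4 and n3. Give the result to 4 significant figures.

R_eq = 2.670 Ω

Apply KCL at each of the 4 non-ground nodes and solve the resulting linear system.
Node n1: branches {R1, R2, R4, R5, R6, R7, R11, R13, R14} → V_1 = -0.02879
Node n2: branches {R1, R3, R5, R9, R11, R13} → V_2 = -0.02901
Node n3: branches {R2, R4, R6, R8, R10, R12, R14, R16, R17, Iprobe} → V_3 = 0.004675
Node n4: branches {R3, R7, R8, R9, R10, R12, R15, Iprobe} → V_4 = -0.02976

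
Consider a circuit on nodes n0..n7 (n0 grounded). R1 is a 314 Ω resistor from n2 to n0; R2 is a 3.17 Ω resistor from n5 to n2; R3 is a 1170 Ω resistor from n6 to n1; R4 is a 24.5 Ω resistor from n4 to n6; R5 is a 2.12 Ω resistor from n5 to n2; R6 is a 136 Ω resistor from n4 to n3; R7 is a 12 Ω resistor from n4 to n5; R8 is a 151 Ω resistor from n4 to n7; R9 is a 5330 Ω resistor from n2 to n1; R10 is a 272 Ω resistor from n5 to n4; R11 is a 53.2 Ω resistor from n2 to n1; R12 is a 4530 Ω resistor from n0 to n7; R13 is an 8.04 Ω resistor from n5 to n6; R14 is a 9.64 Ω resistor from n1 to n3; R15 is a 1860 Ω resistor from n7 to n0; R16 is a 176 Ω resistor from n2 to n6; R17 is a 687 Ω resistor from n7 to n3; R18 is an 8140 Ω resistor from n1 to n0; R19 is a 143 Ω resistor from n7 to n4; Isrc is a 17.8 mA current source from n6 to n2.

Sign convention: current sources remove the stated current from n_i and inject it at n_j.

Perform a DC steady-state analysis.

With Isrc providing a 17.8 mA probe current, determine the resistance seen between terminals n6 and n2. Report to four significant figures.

R_eq = 7.412 Ω

Apply KCL at each of the 7 non-ground nodes and solve the resulting linear system.
Node n1: branches {R3, R9, R11, R14, R18} → V_1 = -0.009729
Node n2: branches {R1, R2, R5, R9, R11, R16, Isrc} → V_2 = 0.009741
Node n3: branches {R6, R14, R17} → V_3 = -0.01238
Node n4: branches {R4, R6, R7, R8, R10, R19} → V_4 = -0.04440
Node n5: branches {R2, R5, R7, R10, R13} → V_5 = -0.01141
Node n6: branches {R3, R4, R13, R16, Isrc} → V_6 = -0.1222
Node n7: branches {R8, R12, R15, R17, R19} → V_7 = -0.03933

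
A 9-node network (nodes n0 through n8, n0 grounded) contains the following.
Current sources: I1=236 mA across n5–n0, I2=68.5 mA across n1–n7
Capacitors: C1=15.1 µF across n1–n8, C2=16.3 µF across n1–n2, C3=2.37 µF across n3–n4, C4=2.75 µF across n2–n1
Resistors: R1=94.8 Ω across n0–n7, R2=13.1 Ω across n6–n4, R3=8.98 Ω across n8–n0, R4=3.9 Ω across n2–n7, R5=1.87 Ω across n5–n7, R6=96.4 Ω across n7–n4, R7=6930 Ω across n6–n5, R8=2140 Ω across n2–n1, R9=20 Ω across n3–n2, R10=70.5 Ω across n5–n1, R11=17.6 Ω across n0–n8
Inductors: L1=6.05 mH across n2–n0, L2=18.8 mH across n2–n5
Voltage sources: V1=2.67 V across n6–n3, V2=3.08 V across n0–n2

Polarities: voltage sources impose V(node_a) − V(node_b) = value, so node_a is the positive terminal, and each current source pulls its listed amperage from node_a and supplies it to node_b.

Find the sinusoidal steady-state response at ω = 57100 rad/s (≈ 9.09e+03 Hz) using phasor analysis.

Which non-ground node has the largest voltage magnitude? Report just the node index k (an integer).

Apply KCL at each of the 8 non-ground nodes and solve the resulting linear system.
Node n1: branches {C1, C2, R8, I2, R10, C4} → V_1 = -2.938-0.3517j
Node n2: branches {L1, R4, C2, R8, R9, L2, C4, V2} → V_2 = -3.080+0.000j
Node n3: branches {R9, C3, V1} → V_3 = -3.274+0.1734j
Node n4: branches {R2, R6, C3} → V_4 = -2.610-0.8900j
Node n5: branches {I1, R5, R7, L2, R10} → V_5 = -3.912-0.06000j
Node n6: branches {R2, R7, V1} → V_6 = -0.6038+0.1734j
Node n7: branches {R1, R4, R5, R6, I2} → V_7 = -3.498-0.05088j
Node n8: branches {C1, R3, R11} → V_8 = -2.765-0.8909j
Source currents: i(V1)=-0.1536-0.08121j, i(V2)=-0.2658-0.1415j

5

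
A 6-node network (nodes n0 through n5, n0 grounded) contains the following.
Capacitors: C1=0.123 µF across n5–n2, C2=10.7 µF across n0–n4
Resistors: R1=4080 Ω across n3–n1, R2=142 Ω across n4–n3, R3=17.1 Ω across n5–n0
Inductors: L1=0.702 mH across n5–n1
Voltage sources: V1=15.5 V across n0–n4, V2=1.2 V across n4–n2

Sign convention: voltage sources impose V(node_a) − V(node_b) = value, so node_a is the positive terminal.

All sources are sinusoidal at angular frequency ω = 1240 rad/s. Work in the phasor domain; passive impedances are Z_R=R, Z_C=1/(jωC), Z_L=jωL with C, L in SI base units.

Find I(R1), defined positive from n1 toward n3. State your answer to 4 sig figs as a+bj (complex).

0.003656-1.099e-05j A

MNA unknowns: 5 node voltages V₁..V_5 plus 2 source currents (V1, V2)
C1: Y=0.000+0.0001525j on G[5,2]
R1: Y=0.0002451+0.000j on G[3,1]
C2: Y=0.000+0.01327j on G[0,4]
R2: Y=0.007042+0.000j on G[4,3]
L1: Y=0.000-1.149j on G[5,1]
R3: Y=0.05848+0.000j on G[5,0]
V1: row V0−V4=15.5, i_V1 at 0,4
V2: row V4−V2=1.2, i_V2 at 4,2
solve → V1=-0.06265-0.04639j, V2=-16.70+0.000j, V3=-14.98-0.001560j, V4=-15.50+0.000j, V5=-0.06264-0.04320j
aux → i_V1=-0.003663-0.2082j, i_V2=-6.589e-06-0.002538j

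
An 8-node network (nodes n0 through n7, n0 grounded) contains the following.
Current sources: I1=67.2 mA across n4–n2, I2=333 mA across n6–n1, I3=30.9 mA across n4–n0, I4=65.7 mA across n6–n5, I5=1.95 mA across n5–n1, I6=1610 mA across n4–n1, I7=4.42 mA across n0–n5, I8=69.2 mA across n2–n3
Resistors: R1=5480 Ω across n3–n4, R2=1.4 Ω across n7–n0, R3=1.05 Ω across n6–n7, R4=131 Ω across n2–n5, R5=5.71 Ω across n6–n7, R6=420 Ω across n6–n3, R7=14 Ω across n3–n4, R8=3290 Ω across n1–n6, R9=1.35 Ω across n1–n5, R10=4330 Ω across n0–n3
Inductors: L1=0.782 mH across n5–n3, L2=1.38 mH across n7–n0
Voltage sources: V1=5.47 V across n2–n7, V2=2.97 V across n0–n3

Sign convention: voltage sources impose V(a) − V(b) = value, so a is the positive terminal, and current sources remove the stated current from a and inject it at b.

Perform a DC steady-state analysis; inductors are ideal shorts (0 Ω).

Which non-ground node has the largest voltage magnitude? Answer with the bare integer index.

Element admittances at DC:
  I1: injects 0.0672 A into n2 (from n4)
  I2: injects 0.333 A into n1 (from n6)
  Y(R1) = 0.0001825 S between n3,n4
  I3: injects 0.0309 A into n0 (from n4)
  Y(R2) = 0.7143 S between n7,n0
  Y(R3) = 0.9524 S between n6,n7
  Y(R4) = 0.007634 S between n2,n5
  I4: injects 0.0657 A into n5 (from n6)
  Y(R5) = 0.1751 S between n6,n7
  I5: injects 0.00195 A into n1 (from n5)
  I6: injects 1.61 A into n1 (from n4)
  L1: short n5↔n3 (DC inductor)
  Y(R6) = 0.002381 S between n6,n3
  Y(R7) = 0.07143 S between n3,n4
  Y(R8) = 0.0003040 S between n1,n6
  L2: short n7↔n0 (DC inductor)
  Y(R9) = 0.7407 S between n1,n5
  I7: injects 0.00442 A into n5 (from n0)
  I8: injects 0.0692 A into n3 (from n2)
  Y(R10) = 0.0002309 S between n0,n3
  V1: constraint V(n2)−V(n7) = 5.47
  V2: constraint V(n0)−V(n3) = 2.97
Assemble and solve the 11×11 MNA system:
  V(n1)=-0.3443  V(n2)=5.470  V(n3)=-2.970  V(n4)=-26.82  V(n5)=-2.970  V(n6)=-0.3591  V(n7)=0.000
  i(L1)=2.078  i(L2)=-0.4713  i(V1)=-0.06643  i(V2)=-0.4455

4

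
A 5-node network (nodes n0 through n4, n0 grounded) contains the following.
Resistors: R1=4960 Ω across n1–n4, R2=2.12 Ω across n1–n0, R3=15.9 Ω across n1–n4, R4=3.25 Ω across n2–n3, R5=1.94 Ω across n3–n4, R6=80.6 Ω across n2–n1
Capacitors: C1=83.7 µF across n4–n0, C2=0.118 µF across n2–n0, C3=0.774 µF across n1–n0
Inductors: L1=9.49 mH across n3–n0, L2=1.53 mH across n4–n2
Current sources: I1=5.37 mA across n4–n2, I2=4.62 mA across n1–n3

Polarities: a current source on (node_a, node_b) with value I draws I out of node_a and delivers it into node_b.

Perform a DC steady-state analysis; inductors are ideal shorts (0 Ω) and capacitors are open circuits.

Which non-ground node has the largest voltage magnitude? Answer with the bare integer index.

Element admittances at DC:
  Y(R1) = 0.0002016 S between n1,n4
  Y(C1) = 0.000 S between n4,n0
  Y(C2) = 0.000 S between n2,n0
  Y(R2) = 0.4717 S between n1,n0
  Y(C3) = 0.000 S between n1,n0
  Y(R3) = 0.06289 S between n1,n4
  Y(R4) = 0.3077 S between n2,n3
  L1: short n3↔n0 (DC inductor)
  Y(R5) = 0.5155 S between n3,n4
  L2: short n4↔n2 (DC inductor)
  Y(R6) = 0.01241 S between n2,n1
  I1: injects 0.00537 A into n2 (from n4)
  I2: injects 0.00462 A into n3 (from n1)
Assemble and solve the 6×6 MNA system:
  V(n1)=-0.008542  V(n2)=-0.0007177  V(n3)=0.000  V(n4)=-0.0007177
  i(L1)=0.004029  i(L2)=-0.005494

1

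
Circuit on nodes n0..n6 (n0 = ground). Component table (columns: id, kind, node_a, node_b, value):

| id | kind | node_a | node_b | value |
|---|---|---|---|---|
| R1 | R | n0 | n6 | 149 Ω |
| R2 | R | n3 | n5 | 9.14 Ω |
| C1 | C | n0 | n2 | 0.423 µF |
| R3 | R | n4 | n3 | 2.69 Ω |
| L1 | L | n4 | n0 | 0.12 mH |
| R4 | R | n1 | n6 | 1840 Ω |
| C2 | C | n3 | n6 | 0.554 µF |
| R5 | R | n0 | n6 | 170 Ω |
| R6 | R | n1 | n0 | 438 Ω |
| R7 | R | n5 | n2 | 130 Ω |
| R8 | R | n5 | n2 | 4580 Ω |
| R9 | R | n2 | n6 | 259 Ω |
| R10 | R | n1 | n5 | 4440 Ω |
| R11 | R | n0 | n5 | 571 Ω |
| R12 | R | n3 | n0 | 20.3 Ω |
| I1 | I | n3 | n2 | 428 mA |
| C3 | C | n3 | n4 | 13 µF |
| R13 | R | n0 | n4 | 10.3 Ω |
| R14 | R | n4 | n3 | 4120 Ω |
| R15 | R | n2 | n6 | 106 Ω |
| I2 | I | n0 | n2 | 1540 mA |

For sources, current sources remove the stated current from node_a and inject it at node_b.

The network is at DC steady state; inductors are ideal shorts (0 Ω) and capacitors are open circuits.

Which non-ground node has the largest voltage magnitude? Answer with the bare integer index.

2

Apply KCL at each of the 6 non-ground nodes and solve the resulting linear system.
Node n1: branches {R4, R6, R10} → V_1 = 13.53
Node n2: branches {C1, R7, R8, R9, I1, R15, I2} → V_2 = 141.6
Node n3: branches {R2, R3, C2, R12, I1, C3, R14} → V_3 = 1.400
Node n4: branches {R3, L1, C3, R13, R14} → V_4 = 0.000
Node n5: branches {R2, R7, R8, R10, R11} → V_5 = 10.70
Node n6: branches {R1, R4, C2, R5, R9, R15} → V_6 = 71.52
Source currents: i(L1)=0.5207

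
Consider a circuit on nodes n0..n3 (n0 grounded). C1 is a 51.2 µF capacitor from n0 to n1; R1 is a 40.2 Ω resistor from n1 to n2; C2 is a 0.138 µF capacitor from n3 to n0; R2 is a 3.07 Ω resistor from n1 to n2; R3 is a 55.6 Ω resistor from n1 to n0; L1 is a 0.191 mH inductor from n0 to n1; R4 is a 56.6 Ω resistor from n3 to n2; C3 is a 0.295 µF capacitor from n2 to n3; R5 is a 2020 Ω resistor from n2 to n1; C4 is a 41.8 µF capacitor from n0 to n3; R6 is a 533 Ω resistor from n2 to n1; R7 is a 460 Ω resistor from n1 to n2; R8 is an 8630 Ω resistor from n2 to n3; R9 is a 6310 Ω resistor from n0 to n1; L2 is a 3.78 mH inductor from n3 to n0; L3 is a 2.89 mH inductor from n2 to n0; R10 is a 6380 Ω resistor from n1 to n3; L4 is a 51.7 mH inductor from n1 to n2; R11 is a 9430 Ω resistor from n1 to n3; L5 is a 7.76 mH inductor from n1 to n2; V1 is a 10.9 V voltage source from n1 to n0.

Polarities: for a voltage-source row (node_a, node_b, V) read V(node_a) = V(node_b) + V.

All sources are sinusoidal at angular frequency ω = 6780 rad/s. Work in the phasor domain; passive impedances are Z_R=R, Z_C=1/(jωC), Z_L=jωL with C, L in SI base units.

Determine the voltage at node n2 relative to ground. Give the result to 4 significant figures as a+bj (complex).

Element admittances at ω=6780 rad/s:
  Y(C1) = 0.000+0.3471j S between n0,n1
  Y(R1) = 0.02488+0.000j S between n1,n2
  Y(C2) = 0.000+0.0009356j S between n3,n0
  Y(R2) = 0.3257+0.000j S between n1,n2
  Y(R3) = 0.01799+0.000j S between n1,n0
  Y(L1) = 0.000-0.7722j S between n0,n1
  Y(R4) = 0.01767+0.000j S between n3,n2
  Y(C3) = 0.000+0.002000j S between n2,n3
  Y(R5) = 0.0004950+0.000j S between n2,n1
  Y(C4) = 0.000+0.2834j S between n0,n3
  Y(R6) = 0.001876+0.000j S between n2,n1
  Y(R7) = 0.002174+0.000j S between n1,n2
  Y(R8) = 0.0001159+0.000j S between n2,n3
  Y(R9) = 0.0001585+0.000j S between n0,n1
  Y(L2) = 0.000-0.03902j S between n3,n0
  Y(L3) = 0.000-0.05104j S between n2,n0
  Y(R10) = 0.0001567+0.000j S between n1,n3
  Y(L4) = 0.000-0.002853j S between n1,n2
  Y(R11) = 0.0001060+0.000j S between n1,n3
  Y(L5) = 0.000-0.01901j S between n1,n2
  V1: constraint V(n1)−V(n0) = 10.9
Assemble and solve the 4×4 MNA system:
  V(n1)=10.90+0.000j  V(n2)=10.16+1.259j  V(n3)=0.2248-0.7152j
  i(V1)=-0.4375+5.096j

10.16+1.259j V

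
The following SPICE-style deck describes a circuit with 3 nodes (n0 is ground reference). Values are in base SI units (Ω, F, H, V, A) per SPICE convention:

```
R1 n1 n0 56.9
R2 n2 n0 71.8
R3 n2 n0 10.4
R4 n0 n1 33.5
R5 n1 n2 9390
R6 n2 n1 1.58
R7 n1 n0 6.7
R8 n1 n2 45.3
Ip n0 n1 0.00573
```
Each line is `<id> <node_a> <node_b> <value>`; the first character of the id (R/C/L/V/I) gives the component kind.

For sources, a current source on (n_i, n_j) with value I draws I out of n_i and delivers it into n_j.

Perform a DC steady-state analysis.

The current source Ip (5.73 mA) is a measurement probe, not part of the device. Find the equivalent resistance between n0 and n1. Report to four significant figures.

R_eq = 3.437 Ω

MNA unknowns: 2 node voltages V₁..V_2
R1: Y=0.01757 on G[1,0]
R2: Y=0.01393 on G[2,0]
R3: Y=0.09615 on G[2,0]
R4: Y=0.02985 on G[0,1]
R5: Y=0.0001065 on G[1,2]
R6: Y=0.6329 on G[2,1]
R7: Y=0.1493 on G[1,0]
R8: Y=0.02208 on G[1,2]
Ip: z[0]−=0.00573, z[1]+=0.00573
solve → V1=0.01970, V2=0.01686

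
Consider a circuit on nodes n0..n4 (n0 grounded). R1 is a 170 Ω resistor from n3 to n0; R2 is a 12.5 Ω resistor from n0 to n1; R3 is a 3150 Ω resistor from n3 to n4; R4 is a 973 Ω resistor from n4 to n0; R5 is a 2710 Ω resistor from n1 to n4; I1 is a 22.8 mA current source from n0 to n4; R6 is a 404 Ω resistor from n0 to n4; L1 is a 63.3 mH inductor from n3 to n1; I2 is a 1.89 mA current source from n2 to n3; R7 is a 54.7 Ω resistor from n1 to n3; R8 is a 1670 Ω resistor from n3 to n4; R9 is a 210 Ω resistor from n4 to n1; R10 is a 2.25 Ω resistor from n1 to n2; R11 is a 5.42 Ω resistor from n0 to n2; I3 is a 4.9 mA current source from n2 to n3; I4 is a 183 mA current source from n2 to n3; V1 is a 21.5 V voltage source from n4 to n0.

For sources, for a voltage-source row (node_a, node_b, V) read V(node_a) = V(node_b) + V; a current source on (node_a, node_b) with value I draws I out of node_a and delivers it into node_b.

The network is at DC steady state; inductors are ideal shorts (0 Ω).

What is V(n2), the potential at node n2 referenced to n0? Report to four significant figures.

0.2885 V

Apply KCL at each of the 4 non-ground nodes and solve the resulting linear system.
Node n1: branches {R2, R5, L1, R7, R9, R10} → V_1 = 0.8353
Node n2: branches {I2, R10, R11, I3, I4} → V_2 = 0.2885
Node n3: branches {R1, R3, L1, I2, R7, R8, I3, I4} → V_3 = 0.8353
Node n4: branches {R3, R4, R5, I1, R6, R8, R9, V1} → V_4 = 21.50
Source currents: i(L1)=0.2038, i(V1)=-0.1775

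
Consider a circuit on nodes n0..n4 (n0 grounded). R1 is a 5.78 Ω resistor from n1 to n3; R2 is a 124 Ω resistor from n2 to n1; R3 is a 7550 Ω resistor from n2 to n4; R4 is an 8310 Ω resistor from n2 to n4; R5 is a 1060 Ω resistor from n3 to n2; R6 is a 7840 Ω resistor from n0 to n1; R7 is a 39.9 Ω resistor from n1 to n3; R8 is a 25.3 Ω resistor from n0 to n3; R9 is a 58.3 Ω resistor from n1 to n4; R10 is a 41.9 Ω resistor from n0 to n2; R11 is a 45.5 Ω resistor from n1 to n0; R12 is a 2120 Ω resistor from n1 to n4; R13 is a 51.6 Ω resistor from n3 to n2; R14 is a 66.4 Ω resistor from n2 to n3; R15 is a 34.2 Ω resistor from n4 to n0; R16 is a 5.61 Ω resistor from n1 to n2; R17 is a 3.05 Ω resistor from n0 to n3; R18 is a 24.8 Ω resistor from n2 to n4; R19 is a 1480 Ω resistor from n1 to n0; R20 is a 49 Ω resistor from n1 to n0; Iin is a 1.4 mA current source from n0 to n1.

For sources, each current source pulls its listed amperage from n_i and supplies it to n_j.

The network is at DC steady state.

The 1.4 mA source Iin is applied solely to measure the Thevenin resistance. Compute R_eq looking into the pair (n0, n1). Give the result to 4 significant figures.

MNA unknowns: 4 node voltages V₁..V_4
R1: Y=0.1730 on G[1,3]
R2: Y=0.008065 on G[2,1]
R3: Y=0.0001325 on G[2,4]
R4: Y=0.0001203 on G[2,4]
R5: Y=0.0009434 on G[3,2]
R6: Y=0.0001276 on G[0,1]
R7: Y=0.02506 on G[1,3]
R8: Y=0.03953 on G[0,3]
R9: Y=0.01715 on G[1,4]
R10: Y=0.02387 on G[0,2]
R11: Y=0.02198 on G[1,0]
R12: Y=0.0004717 on G[1,4]
R13: Y=0.01938 on G[3,2]
R14: Y=0.01506 on G[2,3]
R15: Y=0.02924 on G[4,0]
R16: Y=0.1783 on G[1,2]
R17: Y=0.3279 on G[0,3]
R18: Y=0.04032 on G[2,4]
R19: Y=0.0006757 on G[1,0]
R20: Y=0.02041 on G[1,0]
Iin: z[0]−=0.0014, z[1]+=0.0014
solve → V1=0.006478, V2=0.005035, V3=0.002432, V4=0.003642

R_eq = 4.627 Ω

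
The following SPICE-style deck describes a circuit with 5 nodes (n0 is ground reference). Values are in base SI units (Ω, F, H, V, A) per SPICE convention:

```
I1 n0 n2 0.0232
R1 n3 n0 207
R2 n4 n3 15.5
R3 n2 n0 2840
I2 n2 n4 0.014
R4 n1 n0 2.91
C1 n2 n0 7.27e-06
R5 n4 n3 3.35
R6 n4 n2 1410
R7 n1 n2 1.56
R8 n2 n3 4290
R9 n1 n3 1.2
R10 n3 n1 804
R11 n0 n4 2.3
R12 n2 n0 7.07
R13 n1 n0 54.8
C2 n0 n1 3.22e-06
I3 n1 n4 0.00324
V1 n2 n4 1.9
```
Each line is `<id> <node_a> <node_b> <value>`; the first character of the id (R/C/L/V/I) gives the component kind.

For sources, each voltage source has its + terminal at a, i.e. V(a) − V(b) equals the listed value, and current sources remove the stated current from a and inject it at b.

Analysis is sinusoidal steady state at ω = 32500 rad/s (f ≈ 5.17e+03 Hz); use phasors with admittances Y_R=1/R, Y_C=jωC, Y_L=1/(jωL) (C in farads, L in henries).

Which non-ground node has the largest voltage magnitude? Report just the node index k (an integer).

MNA unknowns: 4 node voltages V₁..V_4 plus 1 source current (V1)
I1: z[0]−=0.0232, z[2]+=0.0232
R1: Y=0.004831+0.000j on G[3,0]
R2: Y=0.06452+0.000j on G[4,3]
R3: Y=0.0003521+0.000j on G[2,0]
I2: z[2]−=0.014, z[4]+=0.014
R4: Y=0.3436+0.000j on G[1,0]
C1: Y=0.000+0.2363j on G[2,0]
R5: Y=0.2985+0.000j on G[4,3]
R6: Y=0.0007092+0.000j on G[4,2]
R7: Y=0.6410+0.000j on G[1,2]
R8: Y=0.0002331+0.000j on G[2,3]
R9: Y=0.8333+0.000j on G[1,3]
R10: Y=0.001244+0.000j on G[3,1]
R11: Y=0.4348+0.000j on G[0,4]
R12: Y=0.1414+0.000j on G[2,0]
R13: Y=0.01825+0.000j on G[1,0]
C2: Y=0.000+0.1047j on G[0,1]
I3: z[1]−=0.00324, z[4]+=0.00324
V1: row V2−V4=1.9, i_V1 at 2,4
solve → V1=0.3525-0.2653j, V2=1.067-0.3325j, V3=-0.006482-0.2845j, V4=-0.8326-0.3325j
aux → i_V1=-0.6805-0.1620j

2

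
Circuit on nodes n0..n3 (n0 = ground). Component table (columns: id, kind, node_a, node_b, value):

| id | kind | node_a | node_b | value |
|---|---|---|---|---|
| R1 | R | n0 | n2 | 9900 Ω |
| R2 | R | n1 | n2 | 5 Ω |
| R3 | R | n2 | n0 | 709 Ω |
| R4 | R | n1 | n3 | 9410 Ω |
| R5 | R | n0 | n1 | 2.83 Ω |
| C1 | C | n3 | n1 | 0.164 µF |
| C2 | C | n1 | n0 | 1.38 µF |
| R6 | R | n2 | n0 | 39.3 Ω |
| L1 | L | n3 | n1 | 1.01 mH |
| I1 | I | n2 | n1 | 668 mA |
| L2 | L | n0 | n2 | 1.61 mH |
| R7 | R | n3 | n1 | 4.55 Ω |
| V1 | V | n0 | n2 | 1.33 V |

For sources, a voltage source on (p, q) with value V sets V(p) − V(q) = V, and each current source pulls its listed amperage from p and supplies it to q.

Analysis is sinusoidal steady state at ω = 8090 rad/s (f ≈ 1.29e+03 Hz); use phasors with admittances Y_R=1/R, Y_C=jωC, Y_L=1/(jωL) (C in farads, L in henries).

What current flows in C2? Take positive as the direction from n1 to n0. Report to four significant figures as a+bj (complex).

Apply KCL at each of the 3 non-ground nodes and solve the resulting linear system.
Node n1: branches {R2, R4, R5, C1, C2, L1, I1, R7} → V_1 = 0.7262-0.01465j
Node n2: branches {R1, R2, R3, R6, I1, L2, V1} → V_2 = -1.330+0.000j
Node n3: branches {R4, C1, L1, R7} → V_3 = 0.7262-0.01465j
Source currents: i(V1)=0.2209+0.1050j

0.0001636+0.008107j A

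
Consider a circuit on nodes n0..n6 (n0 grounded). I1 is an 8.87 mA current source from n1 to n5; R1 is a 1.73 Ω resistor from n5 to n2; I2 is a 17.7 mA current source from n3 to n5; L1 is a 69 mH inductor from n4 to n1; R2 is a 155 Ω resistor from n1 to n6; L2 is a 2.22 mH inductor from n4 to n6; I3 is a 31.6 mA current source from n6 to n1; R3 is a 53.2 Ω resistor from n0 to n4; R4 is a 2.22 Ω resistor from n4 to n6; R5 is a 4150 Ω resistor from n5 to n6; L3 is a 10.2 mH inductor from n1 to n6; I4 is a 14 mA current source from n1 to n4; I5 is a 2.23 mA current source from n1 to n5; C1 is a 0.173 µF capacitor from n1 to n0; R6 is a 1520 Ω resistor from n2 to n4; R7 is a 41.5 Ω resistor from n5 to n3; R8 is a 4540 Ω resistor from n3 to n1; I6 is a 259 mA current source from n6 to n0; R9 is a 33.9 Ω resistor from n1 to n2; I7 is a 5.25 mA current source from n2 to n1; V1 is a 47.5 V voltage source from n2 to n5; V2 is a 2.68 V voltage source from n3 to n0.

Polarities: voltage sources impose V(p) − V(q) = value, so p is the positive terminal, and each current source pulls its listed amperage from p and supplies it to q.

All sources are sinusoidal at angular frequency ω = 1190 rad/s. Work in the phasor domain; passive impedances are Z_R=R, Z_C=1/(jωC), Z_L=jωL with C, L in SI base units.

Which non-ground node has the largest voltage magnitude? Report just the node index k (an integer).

Element admittances at ω=1190 rad/s:
  I1: injects 0.00887 A into n5 (from n1)
  Y(R1) = 0.5780+0.000j S between n5,n2
  I2: injects 0.0177 A into n5 (from n3)
  Y(L1) = 0.000-0.01218j S between n4,n1
  Y(R2) = 0.006452+0.000j S between n1,n6
  Y(L2) = 0.000-0.3785j S between n4,n6
  I3: injects 0.0316 A into n1 (from n6)
  Y(R3) = 0.01880+0.000j S between n0,n4
  Y(R4) = 0.4505+0.000j S between n4,n6
  Y(R5) = 0.0002410+0.000j S between n5,n6
  Y(L3) = 0.000-0.08239j S between n1,n6
  I4: injects 0.014 A into n4 (from n1)
  I5: injects 0.00223 A into n5 (from n1)
  Y(C1) = 0.000+0.0002059j S between n1,n0
  Y(R6) = 0.0006579+0.000j S between n2,n4
  Y(R7) = 0.02410+0.000j S between n5,n3
  Y(R8) = 0.0002203+0.000j S between n3,n1
  I6: injects 0.259 A into n0 (from n6)
  Y(R9) = 0.02950+0.000j S between n1,n2
  I7: injects 0.00525 A into n1 (from n2)
  V1: constraint V(n2)−V(n5) = 47.5
  V2: constraint V(n3)−V(n0) = 2.68
Assemble and solve the 8×8 MNA system:
  V(n1)=13.53+3.107j  V(n2)=30.36+1.645j  V(n3)=2.680+0.000j  V(n4)=12.48-2.293j  V(n5)=-17.14+1.645j  V(n6)=12.70-2.179j
  i(V1)=-27.97+0.04055j  i(V2)=-0.4929+0.04031j

2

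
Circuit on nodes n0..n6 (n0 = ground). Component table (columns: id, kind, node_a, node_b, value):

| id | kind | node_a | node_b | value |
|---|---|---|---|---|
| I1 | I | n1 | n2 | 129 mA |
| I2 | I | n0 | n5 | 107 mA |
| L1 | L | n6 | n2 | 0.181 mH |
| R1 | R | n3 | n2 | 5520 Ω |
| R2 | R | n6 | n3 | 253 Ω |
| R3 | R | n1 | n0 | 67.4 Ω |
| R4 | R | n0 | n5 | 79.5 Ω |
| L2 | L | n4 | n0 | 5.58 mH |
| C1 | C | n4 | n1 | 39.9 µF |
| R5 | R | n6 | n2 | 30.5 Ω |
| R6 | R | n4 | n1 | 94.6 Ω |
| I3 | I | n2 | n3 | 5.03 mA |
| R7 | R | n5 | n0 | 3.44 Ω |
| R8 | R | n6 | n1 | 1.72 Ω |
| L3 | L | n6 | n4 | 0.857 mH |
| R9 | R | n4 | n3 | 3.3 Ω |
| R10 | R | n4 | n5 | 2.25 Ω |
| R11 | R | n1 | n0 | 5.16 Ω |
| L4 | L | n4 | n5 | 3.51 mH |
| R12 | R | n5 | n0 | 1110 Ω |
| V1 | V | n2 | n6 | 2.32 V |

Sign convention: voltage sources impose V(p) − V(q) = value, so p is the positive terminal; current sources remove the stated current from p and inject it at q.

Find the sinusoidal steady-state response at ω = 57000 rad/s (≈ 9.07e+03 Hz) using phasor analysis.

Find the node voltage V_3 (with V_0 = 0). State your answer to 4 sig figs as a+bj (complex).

0.1834-0.008391j V

Element admittances at ω=57000 rad/s:
  I1: injects 0.129 A into n2 (from n1)
  I2: injects 0.107 A into n5 (from n0)
  Y(L1) = 0.000-0.09693j S between n6,n2
  Y(R1) = 0.0001812+0.000j S between n3,n2
  Y(R2) = 0.003953+0.000j S between n6,n3
  Y(R3) = 0.01484+0.000j S between n1,n0
  Y(R4) = 0.01258+0.000j S between n0,n5
  Y(L2) = 0.000-0.003144j S between n4,n0
  Y(C1) = 0.000+2.274j S between n4,n1
  Y(R5) = 0.03279+0.000j S between n6,n2
  Y(R6) = 0.01057+0.000j S between n4,n1
  I3: injects 0.00503 A into n3 (from n2)
  Y(R7) = 0.2907+0.000j S between n5,n0
  Y(R8) = 0.5814+0.000j S between n6,n1
  Y(L3) = 0.000-0.02047j S between n6,n4
  Y(R9) = 0.3030+0.000j S between n4,n3
  Y(R10) = 0.4444+0.000j S between n4,n5
  Y(R11) = 0.1938+0.000j S between n1,n0
  Y(L4) = 0.000-0.004998j S between n4,n5
  Y(R12) = 0.0009009+0.000j S between n5,n0
  V1: constraint V(n2)−V(n6) = 2.32
Assemble and solve the 7×7 MNA system:
  V(n1)=0.1637+0.009263j  V(n2)=2.694+0.01652j  V(n3)=0.1834-0.008391j  V(n4)=0.1628-0.008731j  V(n5)=0.2396-0.004671j  V(n6)=0.3740+0.01652j
  i(V1)=0.04745+0.2249j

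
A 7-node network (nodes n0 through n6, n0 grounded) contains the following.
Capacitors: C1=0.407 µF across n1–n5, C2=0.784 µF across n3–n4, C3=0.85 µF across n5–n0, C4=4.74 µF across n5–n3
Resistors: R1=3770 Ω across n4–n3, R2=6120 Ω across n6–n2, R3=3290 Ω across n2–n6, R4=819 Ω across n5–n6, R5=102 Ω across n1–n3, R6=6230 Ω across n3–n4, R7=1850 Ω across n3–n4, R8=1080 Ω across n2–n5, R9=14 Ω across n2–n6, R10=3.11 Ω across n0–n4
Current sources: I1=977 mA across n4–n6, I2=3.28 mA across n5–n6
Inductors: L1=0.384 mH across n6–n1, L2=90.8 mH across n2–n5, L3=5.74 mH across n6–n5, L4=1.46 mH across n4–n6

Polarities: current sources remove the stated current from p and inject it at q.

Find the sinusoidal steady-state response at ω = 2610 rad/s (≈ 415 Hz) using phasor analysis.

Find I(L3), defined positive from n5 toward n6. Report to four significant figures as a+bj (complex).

MNA unknowns: 6 node voltages V₁..V_6
C1: Y=0.000+0.001062j on G[1,5]
R1: Y=0.0002653+0.000j on G[4,3]
C2: Y=0.000+0.002046j on G[3,4]
I1: z[4]−=0.977, z[6]+=0.977
L1: Y=0.000-0.9978j on G[6,1]
R2: Y=0.0001634+0.000j on G[6,2]
R3: Y=0.0003040+0.000j on G[2,6]
L2: Y=0.000-0.004220j on G[2,5]
L3: Y=0.000-0.06675j on G[6,5]
R4: Y=0.001221+0.000j on G[5,6]
R5: Y=0.009804+0.000j on G[1,3]
R6: Y=0.0001605+0.000j on G[3,4]
C3: Y=0.000+0.002218j on G[5,0]
R7: Y=0.0005405+0.000j on G[3,4]
R8: Y=0.0009259+0.000j on G[2,5]
R9: Y=0.07143+0.000j on G[2,6]
L4: Y=0.000-0.2624j on G[4,6]
C4: Y=0.000+0.01237j on G[5,3]
R10: Y=0.3215+0.000j on G[0,4]
I2: z[5]−=0.00328, z[6]+=0.00328
solve → V1=0.04418+3.783j, V2=0.05060+3.785j, V3=0.06467+3.413j, V4=0.02731-0.0003052j, V5=0.04423+3.958j, V6=0.04054+3.783j

0.01171-0.0002463j A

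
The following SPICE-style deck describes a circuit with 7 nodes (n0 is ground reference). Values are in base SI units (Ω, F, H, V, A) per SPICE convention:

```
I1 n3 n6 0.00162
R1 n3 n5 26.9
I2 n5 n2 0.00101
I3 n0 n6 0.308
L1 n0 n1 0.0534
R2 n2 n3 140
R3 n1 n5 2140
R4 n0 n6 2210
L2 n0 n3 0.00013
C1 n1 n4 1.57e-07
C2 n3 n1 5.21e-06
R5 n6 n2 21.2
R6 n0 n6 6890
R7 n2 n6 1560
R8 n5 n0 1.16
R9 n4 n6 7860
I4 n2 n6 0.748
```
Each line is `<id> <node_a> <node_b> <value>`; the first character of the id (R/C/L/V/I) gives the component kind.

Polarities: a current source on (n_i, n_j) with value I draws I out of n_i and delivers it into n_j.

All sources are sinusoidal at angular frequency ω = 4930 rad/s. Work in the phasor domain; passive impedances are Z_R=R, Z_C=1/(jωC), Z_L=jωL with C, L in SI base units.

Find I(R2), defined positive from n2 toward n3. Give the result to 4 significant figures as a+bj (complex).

0.2682-0.001199j A

Element admittances at ω=4930 rad/s:
  I1: injects 0.00162 A into n6 (from n3)
  Y(R1) = 0.03717+0.000j S between n3,n5
  I2: injects 0.00101 A into n2 (from n5)
  I3: injects 0.308 A into n6 (from n0)
  Y(L1) = 0.000-0.003798j S between n0,n1
  Y(R2) = 0.007143+0.000j S between n2,n3
  Y(R3) = 0.0004673+0.000j S between n1,n5
  Y(R4) = 0.0004525+0.000j S between n0,n6
  Y(L2) = 0.000-1.560j S between n0,n3
  Y(C1) = 0.000+0.0007740j S between n1,n4
  Y(C2) = 0.000+0.02569j S between n3,n1
  Y(R5) = 0.04717+0.000j S between n6,n2
  Y(R6) = 0.0001451+0.000j S between n0,n6
  Y(R7) = 0.0006410+0.000j S between n2,n6
  Y(R8) = 0.8621+0.000j S between n5,n0
  Y(R9) = 0.0001272+0.000j S between n4,n6
  I4: injects 0.748 A into n6 (from n2)
Assemble and solve the 6×6 MNA system:
  V(n1)=0.06254-0.1247j  V(n2)=37.56+0.007860j  V(n3)=0.003816+0.1757j  V(n4)=1.625-9.521j  V(n5)=-0.0009324+0.007195j  V(n6)=58.79-0.01721j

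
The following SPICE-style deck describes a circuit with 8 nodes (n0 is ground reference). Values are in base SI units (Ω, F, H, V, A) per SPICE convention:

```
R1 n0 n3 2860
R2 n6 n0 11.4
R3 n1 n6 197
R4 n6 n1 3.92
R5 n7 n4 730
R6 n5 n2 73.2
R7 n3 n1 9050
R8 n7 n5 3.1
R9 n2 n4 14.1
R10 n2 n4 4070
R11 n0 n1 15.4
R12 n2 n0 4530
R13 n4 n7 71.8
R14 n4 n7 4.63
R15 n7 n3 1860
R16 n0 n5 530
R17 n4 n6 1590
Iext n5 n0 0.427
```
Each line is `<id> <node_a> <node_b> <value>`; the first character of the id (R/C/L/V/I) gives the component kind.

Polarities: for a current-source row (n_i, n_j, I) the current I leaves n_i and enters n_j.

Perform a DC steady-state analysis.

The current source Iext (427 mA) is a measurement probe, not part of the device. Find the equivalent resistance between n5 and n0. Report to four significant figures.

R_eq = 336.2 Ω

MNA unknowns: 7 node voltages V₁..V_7
R1: Y=0.0003497 on G[0,3]
R2: Y=0.08772 on G[6,0]
R3: Y=0.005076 on G[1,6]
R4: Y=0.2551 on G[6,1]
R5: Y=0.001370 on G[7,4]
R6: Y=0.01366 on G[5,2]
R7: Y=0.0001105 on G[3,1]
R8: Y=0.3226 on G[7,5]
R9: Y=0.07092 on G[2,4]
R10: Y=0.0002457 on G[2,4]
R11: Y=0.06494 on G[0,1]
R12: Y=0.0002208 on G[2,0]
R13: Y=0.01393 on G[4,7]
R14: Y=0.2160 on G[4,7]
R15: Y=0.0005376 on G[7,3]
R16: Y=0.001887 on G[0,5]
R17: Y=0.0006289 on G[4,6]
Iext: z[5]−=0.427, z[0]+=0.427
solve → V1=-0.5763, V2=-142.4, V3=-77.17, V4=-142.6, V5=-143.5, V6=-0.6877, V7=-143.1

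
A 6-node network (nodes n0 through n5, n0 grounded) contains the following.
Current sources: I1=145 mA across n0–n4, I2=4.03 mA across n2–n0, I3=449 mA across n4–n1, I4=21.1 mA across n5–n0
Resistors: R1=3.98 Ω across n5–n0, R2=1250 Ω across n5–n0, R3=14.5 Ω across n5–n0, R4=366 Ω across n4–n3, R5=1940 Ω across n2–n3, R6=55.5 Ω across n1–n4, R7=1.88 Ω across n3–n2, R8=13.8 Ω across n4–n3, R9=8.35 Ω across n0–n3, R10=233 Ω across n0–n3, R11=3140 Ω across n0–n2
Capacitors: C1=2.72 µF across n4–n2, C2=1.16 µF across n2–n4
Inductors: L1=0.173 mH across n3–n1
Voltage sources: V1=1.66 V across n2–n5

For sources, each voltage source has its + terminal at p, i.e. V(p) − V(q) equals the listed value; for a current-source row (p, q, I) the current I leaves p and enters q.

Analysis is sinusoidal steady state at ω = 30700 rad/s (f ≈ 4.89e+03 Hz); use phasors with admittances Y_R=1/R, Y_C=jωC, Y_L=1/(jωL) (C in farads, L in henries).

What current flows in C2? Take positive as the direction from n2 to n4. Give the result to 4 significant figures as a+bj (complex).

Apply KCL at each of the 5 non-ground nodes and solve the resulting linear system.
Node n1: branches {I3, L1, R6} → V_1 = 1.727+2.388j
Node n2: branches {I2, C1, R5, C2, R7, R11, V1} → V_2 = 1.393-0.04494j
Node n3: branches {R4, R5, L1, R7, R8, R9, R10} → V_3 = 1.655+0.1164j
Node n4: branches {I1, R4, C1, I3, C2, R6, R8} → V_4 = 0.5503+1.632j
Node n5: branches {R1, R2, R3, I4, V1} → V_5 = -0.2674-0.04494j
Source currents: i(V1)=-0.06473-0.01443j

0.05972+0.03000j A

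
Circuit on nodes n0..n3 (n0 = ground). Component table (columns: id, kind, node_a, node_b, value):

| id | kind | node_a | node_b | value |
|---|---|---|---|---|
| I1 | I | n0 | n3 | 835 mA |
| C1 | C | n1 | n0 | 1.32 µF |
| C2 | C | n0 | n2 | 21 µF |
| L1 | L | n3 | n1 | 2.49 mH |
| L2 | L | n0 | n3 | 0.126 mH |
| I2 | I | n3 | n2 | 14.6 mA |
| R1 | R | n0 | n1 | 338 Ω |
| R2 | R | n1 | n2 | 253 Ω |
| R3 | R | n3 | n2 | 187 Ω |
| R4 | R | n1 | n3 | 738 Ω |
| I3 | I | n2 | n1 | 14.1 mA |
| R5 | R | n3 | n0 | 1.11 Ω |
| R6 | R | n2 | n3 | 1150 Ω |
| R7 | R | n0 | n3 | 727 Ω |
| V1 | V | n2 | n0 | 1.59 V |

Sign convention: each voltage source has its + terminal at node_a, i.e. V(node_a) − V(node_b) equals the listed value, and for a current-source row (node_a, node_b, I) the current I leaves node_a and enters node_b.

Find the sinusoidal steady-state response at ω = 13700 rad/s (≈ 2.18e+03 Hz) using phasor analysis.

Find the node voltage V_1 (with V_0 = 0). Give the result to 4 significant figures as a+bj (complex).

2.528+1.040j V

Apply KCL at each of the 3 non-ground nodes and solve the resulting linear system.
Node n1: branches {C1, L1, R1, R2, R4, I3} → V_1 = 2.528+1.040j
Node n2: branches {C2, I2, R2, R3, I3, R6, V1} → V_2 = 1.590+0.000j
Node n3: branches {I1, L1, L2, I2, R3, R4, R5, R6, R7} → V_3 = 0.6931+0.3837j
Source currents: i(V1)=-0.001368-0.4509j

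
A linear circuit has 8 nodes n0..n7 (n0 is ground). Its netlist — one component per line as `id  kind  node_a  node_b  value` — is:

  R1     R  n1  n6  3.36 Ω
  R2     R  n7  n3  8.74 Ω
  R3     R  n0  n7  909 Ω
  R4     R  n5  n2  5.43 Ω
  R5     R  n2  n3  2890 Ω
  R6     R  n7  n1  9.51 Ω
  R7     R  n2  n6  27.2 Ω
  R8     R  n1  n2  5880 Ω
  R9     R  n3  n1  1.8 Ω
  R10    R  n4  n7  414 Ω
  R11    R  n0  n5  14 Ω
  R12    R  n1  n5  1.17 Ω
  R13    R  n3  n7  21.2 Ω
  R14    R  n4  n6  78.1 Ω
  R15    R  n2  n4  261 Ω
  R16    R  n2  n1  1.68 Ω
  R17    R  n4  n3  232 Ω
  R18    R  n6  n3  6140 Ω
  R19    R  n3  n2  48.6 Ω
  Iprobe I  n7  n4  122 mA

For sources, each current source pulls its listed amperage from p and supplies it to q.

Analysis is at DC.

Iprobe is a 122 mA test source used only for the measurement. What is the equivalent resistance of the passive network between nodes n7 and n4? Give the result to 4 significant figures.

R_eq = 46.90 Ω

MNA unknowns: 7 node voltages V₁..V_7
R1: Y=0.2976 on G[1,6]
R2: Y=0.1144 on G[7,3]
R3: Y=0.001100 on G[0,7]
R4: Y=0.1842 on G[5,2]
R5: Y=0.0003460 on G[2,3]
R6: Y=0.1052 on G[7,1]
R7: Y=0.03676 on G[2,6]
R8: Y=0.0001701 on G[1,2]
R9: Y=0.5556 on G[3,1]
R10: Y=0.002415 on G[4,7]
R11: Y=0.07143 on G[0,5]
R12: Y=0.8547 on G[1,5]
R13: Y=0.04717 on G[3,7]
R14: Y=0.01280 on G[4,6]
R15: Y=0.003831 on G[2,4]
R16: Y=0.5952 on G[2,1]
R17: Y=0.004310 on G[4,3]
R18: Y=0.0001629 on G[6,3]
R19: Y=0.02058 on G[3,2]
Iprobe: z[7]−=0.122, z[4]+=0.122
solve → V1=0.001552, V2=0.03379, V3=-0.06326, V4=5.280, V5=0.006799, V6=0.1995, V7=-0.4415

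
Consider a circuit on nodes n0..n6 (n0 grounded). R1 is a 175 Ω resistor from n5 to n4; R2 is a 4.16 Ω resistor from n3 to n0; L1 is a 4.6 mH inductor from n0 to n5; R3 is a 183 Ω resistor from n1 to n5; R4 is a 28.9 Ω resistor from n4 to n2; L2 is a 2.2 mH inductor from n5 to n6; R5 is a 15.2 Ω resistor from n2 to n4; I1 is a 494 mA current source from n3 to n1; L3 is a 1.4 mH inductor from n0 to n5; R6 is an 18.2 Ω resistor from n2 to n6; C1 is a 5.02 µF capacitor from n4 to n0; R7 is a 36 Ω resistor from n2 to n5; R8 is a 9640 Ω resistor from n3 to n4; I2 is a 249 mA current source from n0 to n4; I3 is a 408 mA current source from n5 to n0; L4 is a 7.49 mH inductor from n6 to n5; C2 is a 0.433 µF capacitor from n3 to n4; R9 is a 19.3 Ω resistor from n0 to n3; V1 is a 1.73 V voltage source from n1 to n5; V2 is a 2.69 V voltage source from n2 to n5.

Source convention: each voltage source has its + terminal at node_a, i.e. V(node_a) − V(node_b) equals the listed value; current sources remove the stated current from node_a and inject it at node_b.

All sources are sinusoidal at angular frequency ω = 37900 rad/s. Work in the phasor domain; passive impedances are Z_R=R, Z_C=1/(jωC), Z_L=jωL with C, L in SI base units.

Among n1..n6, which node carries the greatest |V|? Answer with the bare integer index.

MNA unknowns: 6 node voltages V₁..V_6 plus 2 source currents (V1, V2)
R1: Y=0.005714+0.000j on G[5,4]
R2: Y=0.2404+0.000j on G[3,0]
L1: Y=0.000-0.005736j on G[0,5]
R3: Y=0.005464+0.000j on G[1,5]
R4: Y=0.03460+0.000j on G[4,2]
L2: Y=0.000-0.01199j on G[5,6]
R5: Y=0.06579+0.000j on G[2,4]
I1: z[3]−=0.494, z[1]+=0.494
L3: Y=0.000-0.01885j on G[0,5]
R6: Y=0.05495+0.000j on G[2,6]
C1: Y=0.000+0.1903j on G[4,0]
R7: Y=0.02778+0.000j on G[2,5]
R8: Y=0.0001037+0.000j on G[3,4]
I2: z[0]−=0.249, z[4]+=0.249
I3: z[5]−=0.408, z[0]+=0.408
L4: Y=0.000-0.003523j on G[6,5]
C2: Y=0.000+0.01641j on G[3,4]
R9: Y=0.05181+0.000j on G[0,3]
V1: row V1−V5=1.73, i_V1 at 1,5
V2: row V2−V5=2.69, i_V2 at 2,5
solve → V1=0.2071-2.233j, V2=1.167-2.233j, V3=-1.581+0.07091j, V4=-0.3057-1.880j, V5=-1.523-2.233j, V6=0.9684-1.530j
aux → i_V1=0.4845+0.000j, i_V2=-0.2335+0.07408j

5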